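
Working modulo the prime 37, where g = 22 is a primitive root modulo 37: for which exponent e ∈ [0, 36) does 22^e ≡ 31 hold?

27

Successive powers of 22 modulo 37:
  22^0=1  22^1=22  22^2=3  22^3=29  22^4=9  22^5=13
  22^6=27  22^7=2  22^8=7  22^9=6  22^10=21  22^11=18
  22^12=26  22^13=17  22^14=4  22^15=14  22^16=12  22^17=5
  22^18=36  22^19=15  22^20=34  22^21=8  22^22=28  22^23=24
  22^24=10  22^25=35  22^26=30  22^27=31
So 22^27 ≡ 31 (mod 37), giving e = 27.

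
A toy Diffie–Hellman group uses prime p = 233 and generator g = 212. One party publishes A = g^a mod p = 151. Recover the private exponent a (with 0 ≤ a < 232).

Baby-step giant-step with m = ceil(sqrt(232)) = 16.
Baby table (212^j mod 233 for j=0..15):
  0:1  1:212  2:208  3:59  4:159  5:156  6:219  7:61
  8:117  9:106  10:104  11:146  12:196  13:78  14:226  15:147
Giant step factor: 212^(-16) ≡ 4 (mod 233).
Scan 151·4^i mod 233 for i = 0, 1, …:
  i=0: 151   i=1: 138   i=2: 86   i=3: 111
  i=4: 211   i=5: 145   i=6: 114   i=7: 223
  i=8: 193   i=9: 73   i=10: 59
Match at i=10, j=3: a = 10·16 + 3 = 163.

163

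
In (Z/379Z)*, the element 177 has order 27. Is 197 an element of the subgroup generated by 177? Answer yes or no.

197 ∈ ⟨177⟩ iff 197^27 ≡ 1 (mod 379), since |⟨177⟩| = 27.
197^27 mod 379 = 1.
Since 1 = 1, 197 lies in the subgroup.

yes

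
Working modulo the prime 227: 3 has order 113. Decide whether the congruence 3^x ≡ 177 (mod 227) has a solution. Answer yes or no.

177 ∈ ⟨3⟩ iff 177^113 ≡ 1 (mod 227), since |⟨3⟩| = 113.
177^113 mod 227 = 1.
Since 1 = 1, 177 lies in the subgroup.

yes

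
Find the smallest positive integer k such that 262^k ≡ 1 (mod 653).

652

The order of 262 must divide p − 1 = 652 = 2^2 · 163.
Divisors: 1, 2, 4, 163, 326, 652.
Check each in increasing order: 262^1 ≡ 262;  262^2 ≡ 79;  262^4 ≡ 364;  262^163 ≡ 149;  262^326 ≡ 652;  262^652 ≡ 1.
Smallest exponent giving 1 is 652.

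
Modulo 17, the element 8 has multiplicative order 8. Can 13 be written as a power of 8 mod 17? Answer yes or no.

⟨8⟩ has order 8; its elements mod 17 are {1, 2, 4, 8, 9, 13, 15, 16}.
13 is in this set.

yes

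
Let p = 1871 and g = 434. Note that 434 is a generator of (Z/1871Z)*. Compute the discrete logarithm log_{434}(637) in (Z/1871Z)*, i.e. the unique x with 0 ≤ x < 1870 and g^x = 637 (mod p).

Baby-step giant-step with m = ceil(sqrt(1870)) = 44.
Baby table (434^j mod 1871 for j=0..43):
  0:1  1:434  2:1256  3:643  4:283  5:1207  6:1829  7:482
  8:1507  9:1059  10:1211  11:1694  12:1764  13:337  14:320  15:426
  16:1526  17:1821  18:752  19:814  20:1528  21:818  22:1393  23:229
  24:223  25:1361  26:1309  27:1193  28:1366  29:1608  30:1860  31:839
  32:1152  33:411  34:629  35:1691  36:462  37:311  38:262  39:1448
  40:1647  41:76  42:1177  43:35
Giant step factor: 434^(-44) ≡ 59 (mod 1871).
Scan 637·59^i mod 1871 for i = 0, 1, …:
  i=0: 637   i=1: 163   i=2: 262
Match at i=2, j=38: x = 2·44 + 38 = 126.

126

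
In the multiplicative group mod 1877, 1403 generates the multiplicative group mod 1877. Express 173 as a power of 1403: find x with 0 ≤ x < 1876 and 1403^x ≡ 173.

515

Baby-step giant-step with m = ceil(sqrt(1876)) = 44.
Baby table (1403^j mod 1877 for j=0..43):
  0:1  1:1403  2:1313  3:802  4:883  5:29  6:1270  7:537
  8:734  9:1206  10:841  11:1167  12:557  13:639  14:1188  15:1865
  16:57  17:1137  18:1638  19:666  20:1529  21:1653  22:1064  23:577
  24:544  25:1170  26:1012  27:824  28:1717  29:760  30:144  31:1193
  32:1372  33:991  34:1393  35:422  36:811  37:371  38:584  39:980
  40:976  41:995  42:1374  43:43
Giant step factor: 1403^(-44) ≡ 85 (mod 1877).
Scan 173·85^i mod 1877 for i = 0, 1, …:
  i=0: 173   i=1: 1566   i=2: 1720   i=3: 1671
  i=4: 1260   i=5: 111   i=6: 50   i=7: 496
  i=8: 866   i=9: 407   i=10: 809   i=11: 1193
Match at i=11, j=31: x = 11·44 + 31 = 515.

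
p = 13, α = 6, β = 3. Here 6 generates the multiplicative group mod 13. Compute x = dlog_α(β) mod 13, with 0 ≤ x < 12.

Successive powers of 6 modulo 13:
  6^0=1  6^1=6  6^2=10  6^3=8  6^4=9  6^5=2
  6^6=12  6^7=7  6^8=3
So 6^8 ≡ 3 (mod 13), giving x = 8.

8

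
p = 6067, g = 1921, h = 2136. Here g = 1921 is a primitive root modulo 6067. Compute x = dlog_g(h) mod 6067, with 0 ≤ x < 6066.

663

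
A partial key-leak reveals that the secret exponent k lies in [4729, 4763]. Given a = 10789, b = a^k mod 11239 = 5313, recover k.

4754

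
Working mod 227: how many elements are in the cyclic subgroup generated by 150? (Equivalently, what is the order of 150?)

The order of 150 must divide p − 1 = 226 = 2 · 113.
Divisors: 1, 2, 113, 226.
Check each in increasing order: 150^1 ≡ 150;  150^2 ≡ 27;  150^113 ≡ 226;  150^226 ≡ 1.
Smallest exponent giving 1 is 226.

226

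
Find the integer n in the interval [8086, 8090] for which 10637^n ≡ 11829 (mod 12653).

8086

Compute 10637^8086 mod 12653 = 11829, then multiply by 10637 repeatedly:
  10637^8086=11829
Found 11829 at exponent 8086.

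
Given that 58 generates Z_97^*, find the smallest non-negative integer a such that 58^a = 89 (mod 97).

42

Baby-step giant-step with m = ceil(sqrt(96)) = 10.
Baby table (58^j mod 97 for j=0..9):
  0:1  1:58  2:66  3:45  4:88  5:60  6:85  7:80
  8:81  9:42
Giant step factor: 58^(-10) ≡ 53 (mod 97).
Scan 89·53^i mod 97 for i = 0, 1, …:
  i=0: 89   i=1: 61   i=2: 32   i=3: 47
  i=4: 66
Match at i=4, j=2: a = 4·10 + 2 = 42.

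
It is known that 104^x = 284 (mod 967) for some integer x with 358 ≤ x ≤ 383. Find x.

Compute 104^358 mod 967 = 284, then multiply by 104 repeatedly:
  104^358=284
Found 284 at exponent 358.

358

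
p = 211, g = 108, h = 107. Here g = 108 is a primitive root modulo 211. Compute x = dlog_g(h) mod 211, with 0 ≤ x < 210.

Baby-step giant-step with m = ceil(sqrt(210)) = 15.
Baby table (108^j mod 211 for j=0..14):
  0:1  1:108  2:59  3:42  4:105  5:157  6:76  7:190
  8:53  9:27  10:173  11:116  12:79  13:92  14:19
Giant step factor: 108^(-15) ≡ 40 (mod 211).
Scan 107·40^i mod 211 for i = 0, 1, …:
  i=0: 107   i=1: 60   i=2: 79
Match at i=2, j=12: x = 2·15 + 12 = 42.

42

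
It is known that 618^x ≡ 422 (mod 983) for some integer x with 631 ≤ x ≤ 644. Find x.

Compute 618^631 mod 983 = 226, then multiply by 618 repeatedly:
  618^631=226  618^632=82  618^633=543  618^634=371  618^635=239
  618^636=252  618^637=422
Found 422 at exponent 637.

637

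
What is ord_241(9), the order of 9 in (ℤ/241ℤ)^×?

The order of 9 must divide p − 1 = 240 = 2^4 · 3 · 5.
Divisors: 1, 2, 3, 4, 5, 6, 8, 10, 12, 15, 16, 20, 24, 30, 40, 48, 60, 80, 120, 240.
Check each in increasing order: 9^1 ≡ 9;  9^2 ≡ 81;  9^3 ≡ 6;  9^4 ≡ 54;  9^5 ≡ 4;  9^6 ≡ 36;  9^8 ≡ 24;  9^10 ≡ 16;  9^12 ≡ 91;  9^15 ≡ 64;  9^16 ≡ 94;  9^20 ≡ 15;  9^24 ≡ 87;  9^30 ≡ 240;  9^40 ≡ 225;  9^48 ≡ 98;  9^60 ≡ 1.
Smallest exponent giving 1 is 60.

60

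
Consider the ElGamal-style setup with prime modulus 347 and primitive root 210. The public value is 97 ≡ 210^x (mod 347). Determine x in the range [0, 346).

191

Baby-step giant-step with m = ceil(sqrt(346)) = 19.
Baby table (210^j mod 347 for j=0..18):
  0:1  1:210  2:31  3:264  4:267  5:203  6:296  7:47
  8:154  9:69  10:263  11:57  12:172  13:32  14:127  15:298
  16:120  17:216  18:250
Giant step factor: 210^(-19) ≡ 283 (mod 347).
Scan 97·283^i mod 347 for i = 0, 1, …:
  i=0: 97   i=1: 38   i=2: 344   i=3: 192
  i=4: 204   i=5: 130   i=6: 8   i=7: 182
  i=8: 150   i=9: 116   i=10: 210
Match at i=10, j=1: x = 10·19 + 1 = 191.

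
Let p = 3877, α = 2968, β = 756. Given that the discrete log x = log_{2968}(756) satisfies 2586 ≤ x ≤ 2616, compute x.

Compute 2968^2586 mod 3877 = 2841, then multiply by 2968 repeatedly:
  2968^2586=2841  2968^2587=3490  2968^2588=2853  2968^2589=336  2968^2590=859
  2968^2591=2323  2968^2592=1358  2968^2593=2341  2968^2594=504  2968^2595=3227
  2968^2596=1546  2968^2597=2037  2968^2598=1573  2968^2599=756
Found 756 at exponent 2599.

2599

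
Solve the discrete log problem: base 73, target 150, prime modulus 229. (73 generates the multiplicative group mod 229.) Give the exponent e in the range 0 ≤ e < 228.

Baby-step giant-step with m = ceil(sqrt(228)) = 16.
Baby table (73^j mod 229 for j=0..15):
  0:1  1:73  2:62  3:175  4:180  5:87  6:168  7:127
  8:111  9:88  10:12  11:189  12:57  13:39  14:99  15:128
Giant step factor: 73^(-16) ≡ 173 (mod 229).
Scan 150·173^i mod 229 for i = 0, 1, …:
  i=0: 150   i=1: 73
Match at i=1, j=1: e = 1·16 + 1 = 17.

17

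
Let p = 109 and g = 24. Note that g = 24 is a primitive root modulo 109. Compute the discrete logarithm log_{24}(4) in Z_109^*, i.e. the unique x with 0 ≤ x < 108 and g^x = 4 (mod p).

78

Baby-step giant-step with m = ceil(sqrt(108)) = 11.
Baby table (24^j mod 109 for j=0..10):
  0:1  1:24  2:31  3:90  4:89  5:65  6:34  7:53
  8:73  9:8  10:83
Giant step factor: 24^(-11) ≡ 40 (mod 109).
Scan 4·40^i mod 109 for i = 0, 1, …:
  i=0: 4   i=1: 51   i=2: 78   i=3: 68
  i=4: 104   i=5: 18   i=6: 66   i=7: 24
Match at i=7, j=1: x = 7·11 + 1 = 78.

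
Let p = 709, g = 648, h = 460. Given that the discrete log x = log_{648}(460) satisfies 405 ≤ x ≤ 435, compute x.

Compute 648^405 mod 709 = 578, then multiply by 648 repeatedly:
  648^405=578  648^406=192  648^407=341  648^408=469  648^409=460
Found 460 at exponent 409.

409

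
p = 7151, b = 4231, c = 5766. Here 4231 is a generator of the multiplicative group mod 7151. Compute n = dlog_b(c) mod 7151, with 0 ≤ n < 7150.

5698

Baby-step giant-step with m = ceil(sqrt(7150)) = 85.
Baby table (4231^j mod 7151 for j=0..84):
  0:1  1:4231  2:2408  3:5224  4:6154  5:783  6:1960  7:4751
  8:20  9:5959  10:5254  11:4366  12:1513  13:1358  14:3445  15:2057
  16:400  17:4764  18:4966  19:1508  20:1656  21:5707  22:4541  23:5385
  24:849  25:2317  26:6357  27:1556  28:4516  29:6875  30:5008  31:435
  32:2678  33:3434  34:5573  35:2516  36:4508  37:1631  38:46  39:1549
  40:3503  41:4321  42:4195  43:263  44:4348  45:4016  46:920  47:2376
  48:5701  49:608  50:5239  51:5260  52:1148  53:1659  54:4098  55:4614
  56:6755  57:5009  58:4666  59:5086  60:1507  61:4576  62:3299  63:6468
  64:6382  65:66  66:357  67:1606  68:1536  69:5708  70:1621  71:642
  72:6073  73:1320  74:7140  75:3516  76:2116  77:6895  78:3816  79:5689
  80:7044  81:4947  82:6931  83:5961  84:6565
Giant step factor: 4231^(-85) ≡ 3954 (mod 7151).
Scan 5766·3954^i mod 7151 for i = 0, 1, …:
  i=0: 5766   i=1: 1376   i=2: 5944   i=3: 4390
  i=4: 2583   i=5: 1554   i=6: 1807   i=7: 1029
  i=8: 6898   i=9: 778     …   i=66: 5011
  i=67: 5224
Match at i=67, j=3: n = 67·85 + 3 = 5698.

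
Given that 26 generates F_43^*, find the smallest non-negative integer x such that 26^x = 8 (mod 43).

27

Baby-step giant-step with m = ceil(sqrt(42)) = 7.
Baby table (26^j mod 43 for j=0..6):
  0:1  1:26  2:31  3:32  4:15  5:3  6:35
Giant step factor: 26^(-7) ≡ 37 (mod 43).
Scan 8·37^i mod 43 for i = 0, 1, …:
  i=0: 8   i=1: 38   i=2: 30   i=3: 35
Match at i=3, j=6: x = 3·7 + 6 = 27.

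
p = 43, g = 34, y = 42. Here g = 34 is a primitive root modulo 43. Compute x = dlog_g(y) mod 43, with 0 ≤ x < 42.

21

Baby-step giant-step with m = ceil(sqrt(42)) = 7.
Baby table (34^j mod 43 for j=0..6):
  0:1  1:34  2:38  3:2  4:25  5:33  6:4
Giant step factor: 34^(-7) ≡ 37 (mod 43).
Scan 42·37^i mod 43 for i = 0, 1, …:
  i=0: 42   i=1: 6   i=2: 7   i=3: 1
Match at i=3, j=0: x = 3·7 + 0 = 21.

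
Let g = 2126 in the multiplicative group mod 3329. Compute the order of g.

3328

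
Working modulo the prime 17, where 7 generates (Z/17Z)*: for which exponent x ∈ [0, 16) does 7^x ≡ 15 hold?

Successive powers of 7 modulo 17:
  7^0=1  7^1=7  7^2=15
So 7^2 ≡ 15 (mod 17), giving x = 2.

2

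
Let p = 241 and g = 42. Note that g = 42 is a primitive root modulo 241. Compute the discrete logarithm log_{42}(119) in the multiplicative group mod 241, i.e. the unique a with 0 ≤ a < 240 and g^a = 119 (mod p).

64

Baby-step giant-step with m = ceil(sqrt(240)) = 16.
Baby table (42^j mod 241 for j=0..15):
  0:1  1:42  2:77  3:101  4:145  5:65  6:79  7:185
  8:58  9:26  10:128  11:74  12:216  13:155  14:3  15:126
Giant step factor: 42^(-16) ≡ 24 (mod 241).
Scan 119·24^i mod 241 for i = 0, 1, …:
  i=0: 119   i=1: 205   i=2: 100   i=3: 231
  i=4: 1
Match at i=4, j=0: a = 4·16 + 0 = 64.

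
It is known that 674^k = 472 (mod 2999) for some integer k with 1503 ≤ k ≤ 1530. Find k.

Compute 674^1503 mod 2999 = 2991, then multiply by 674 repeatedly:
  674^1503=2991  674^1504=606  674^1505=580  674^1506=1050  674^1507=2935
  674^1508=1849  674^1509=1641  674^1510=2402  674^1511=2487  674^1512=2796
  674^1513=1132  674^1514=1222  674^1515=1902  674^1516=1375  674^1517=59
  674^1518=779  674^1519=221  674^1520=2003  674^1521=472
Found 472 at exponent 1521.

1521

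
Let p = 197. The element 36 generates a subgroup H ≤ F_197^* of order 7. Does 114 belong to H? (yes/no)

⟨36⟩ has order 7; its elements mod 197 are {1, 36, 104, 114, 164, 178, 191}.
114 is in this set.

yes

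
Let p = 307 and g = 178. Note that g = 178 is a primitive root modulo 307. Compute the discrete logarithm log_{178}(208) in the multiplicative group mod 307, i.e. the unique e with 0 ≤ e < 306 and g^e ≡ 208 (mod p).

Baby-step giant-step with m = ceil(sqrt(306)) = 18.
Baby table (178^j mod 307 for j=0..17):
  0:1  1:178  2:63  3:162  4:285  5:75  6:149  7:120
  8:177  9:192  10:99  11:123  12:97  13:74  14:278  15:57
  16:15  17:214
Giant step factor: 178^(-18) ≡ 64 (mod 307).
Scan 208·64^i mod 307 for i = 0, 1, …:
  i=0: 208   i=1: 111   i=2: 43   i=3: 296
  i=4: 217   i=5: 73   i=6: 67   i=7: 297
  i=8: 281   i=9: 178
Match at i=9, j=1: e = 9·18 + 1 = 163.

163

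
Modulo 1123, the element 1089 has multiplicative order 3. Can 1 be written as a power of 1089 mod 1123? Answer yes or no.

yes

⟨1089⟩ has order 3; its elements mod 1123 are {1, 33, 1089}.
1 is in this set.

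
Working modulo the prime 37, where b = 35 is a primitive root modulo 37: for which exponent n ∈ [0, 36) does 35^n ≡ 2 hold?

Successive powers of 35 modulo 37:
  35^0=1  35^1=35  35^2=4  35^3=29  35^4=16  35^5=5
  35^6=27  35^7=20  35^8=34  35^9=6  35^10=25  35^11=24
  35^12=26  35^13=22  35^14=30  35^15=14  35^16=9  35^17=19
  35^18=36  35^19=2
So 35^19 ≡ 2 (mod 37), giving n = 19.

19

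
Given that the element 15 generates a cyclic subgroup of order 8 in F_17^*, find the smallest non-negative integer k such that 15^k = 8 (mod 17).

Successive powers of 15 modulo 17:
  15^0=1  15^1=15  15^2=4  15^3=9  15^4=16  15^5=2
  15^6=13  15^7=8
So 15^7 ≡ 8 (mod 17), giving k = 7.

7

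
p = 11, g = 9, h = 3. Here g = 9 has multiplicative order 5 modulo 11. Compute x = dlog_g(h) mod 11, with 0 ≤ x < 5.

Successive powers of 9 modulo 11:
  9^0=1  9^1=9  9^2=4  9^3=3
So 9^3 ≡ 3 (mod 11), giving x = 3.

3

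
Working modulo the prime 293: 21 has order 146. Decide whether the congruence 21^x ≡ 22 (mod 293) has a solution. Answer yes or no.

yes

22 ∈ ⟨21⟩ iff 22^146 ≡ 1 (mod 293), since |⟨21⟩| = 146.
22^146 mod 293 = 1.
Since 1 = 1, 22 lies in the subgroup.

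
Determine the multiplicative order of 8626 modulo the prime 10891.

The order of 8626 must divide p − 1 = 10890 = 2 · 3^2 · 5 · 11^2.
Divisors: 1, 2, 3, 5, 6, 9, 10, 11, 15, 18, 22, 30, 33, 45, 55, 66, 90, 99, 110, 121, 165, 198, 242, 330, 363, 495, 605, 726, 990, 1089, 1210, 1815, 2178, 3630, 5445, 10890.
Check each in increasing order: 8626^1 ≡ 8626;  8626^2 ≡ 564;  8626^3 ≡ 7678;  8626^5 ≡ 6665;  8626^6 ≡ 9592;  8626^9 ≡ 2434;  8626^10 ≡ 8727;  8626^11 ≡ 510;  8626^15 ≡ 7515;  8626^18 ≡ 10543;  8626^22 ≡ 9607;  8626^30 ≡ 5390;  8626^33 ≡ 9511;  8626^45 ≡ 2221;  8626^55 ≡ 7578;  8626^66 ≡ 9366;  8626^90 ≡ 10109;  8626^99 ≡ 2537;  8626^110 ≡ 8732;  8626^121 ≡ 9792;  8626^165 ≡ 8271;  8626^198 ≡ 10679;  8626^242 ≡ 9791;  8626^330 ≡ 3070;  8626^363 ≡ 10890;  8626^495 ≡ 5049;  8626^605 ≡ 1100;  8626^726 ≡ 1.
Smallest exponent giving 1 is 726.

726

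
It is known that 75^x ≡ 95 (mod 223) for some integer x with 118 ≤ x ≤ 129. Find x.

123

Compute 75^118 mod 223 = 143, then multiply by 75 repeatedly:
  75^118=143  75^119=21  75^120=14  75^121=158  75^122=31
  75^123=95
Found 95 at exponent 123.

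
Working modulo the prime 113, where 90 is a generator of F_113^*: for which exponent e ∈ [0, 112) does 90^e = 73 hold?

63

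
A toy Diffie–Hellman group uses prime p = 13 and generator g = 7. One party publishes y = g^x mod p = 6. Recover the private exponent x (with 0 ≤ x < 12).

7

Successive powers of 7 modulo 13:
  7^0=1  7^1=7  7^2=10  7^3=5  7^4=9  7^5=11
  7^6=12  7^7=6
So 7^7 ≡ 6 (mod 13), giving x = 7.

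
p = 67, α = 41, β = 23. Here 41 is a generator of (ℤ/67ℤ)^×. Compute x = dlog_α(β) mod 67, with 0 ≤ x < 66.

8

Successive powers of 41 modulo 67:
  41^0=1  41^1=41  41^2=6  41^3=45  41^4=36  41^5=2
  41^6=15  41^7=12  41^8=23
So 41^8 ≡ 23 (mod 67), giving x = 8.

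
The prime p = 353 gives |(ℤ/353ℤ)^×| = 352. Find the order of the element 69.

352

The order of 69 must divide p − 1 = 352 = 2^5 · 11.
Divisors: 1, 2, 4, 8, 11, 16, 22, 32, 44, 88, 176, 352.
Check each in increasing order: 69^1 ≡ 69;  69^2 ≡ 172;  69^4 ≡ 285;  69^8 ≡ 35;  69^11 ≡ 252;  69^16 ≡ 166;  69^22 ≡ 317;  69^32 ≡ 22;  69^44 ≡ 237;  69^88 ≡ 42;  69^176 ≡ 352;  69^352 ≡ 1.
Smallest exponent giving 1 is 352.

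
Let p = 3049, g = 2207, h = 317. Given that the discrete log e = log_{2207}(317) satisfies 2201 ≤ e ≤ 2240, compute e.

Compute 2207^2201 mod 3049 = 554, then multiply by 2207 repeatedly:
  2207^2201=554  2207^2202=29  2207^2203=3023  2207^2204=549  2207^2205=1190
  2207^2206=1141  2207^2207=2762  2207^2208=783  2207^2209=2347  2207^2210=2627
  2207^2211=1640  2207^2212=317
Found 317 at exponent 2212.

2212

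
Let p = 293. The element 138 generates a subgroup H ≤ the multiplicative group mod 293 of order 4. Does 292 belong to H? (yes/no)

yes

⟨138⟩ has order 4; its elements mod 293 are {1, 138, 155, 292}.
292 is in this set.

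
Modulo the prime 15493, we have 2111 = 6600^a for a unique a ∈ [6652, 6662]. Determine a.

6657

Compute 6600^6652 mod 15493 = 6993, then multiply by 6600 repeatedly:
  6600^6652=6993  6600^6653=153  6600^6654=2755  6600^6655=9711  6600^6656=13552
  6600^6657=2111
Found 2111 at exponent 6657.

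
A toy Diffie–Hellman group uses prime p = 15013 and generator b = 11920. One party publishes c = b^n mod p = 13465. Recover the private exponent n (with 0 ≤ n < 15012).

7210

Baby-step giant-step with m = ceil(sqrt(15012)) = 123.
Baby table (11920^j mod 15013 for j=0..122):
  0:1  1:11920  2:3368  3:1798  4:8609  5:5425  6:5009  7:579
  8:10713  9:13395  10:5145  11:295  12:3358  13:2702  14:4955  15:2458
  16:8997  17:6381  18:5662  19:7605  20:3106  21:1462  22:11960  23:14765
  24:1401  25:5464  26:4486  27:11827  28:5770  29:3847  30:6538  31:477
  32:10926  33:145  34:1905  35:7944  36:5489  37:2226  38:5949  39:5681
  40:8890  41:7046  42:5598  43:10388  44:12749  45:6494  46:1452  47:12864
  48:11111  49:13447  50:9452  51:10288  52:6776  53:14993  54:1808  55:7705
  56:9079  57:7976  58:11604  59:4911  60:3433  61:10935  62:2334  63:2191
  64:9113  65:7905  66:6012  67:5991  68:10892  69:216  70:7497  71:6864
  72:13043  73:12945  74:786  75:1008  76:4960  77:2006  78:10824  79:358
  80:3668  81:4704  82:13138  83:4357  84:5473  85:6675  86:12113  87:6939
  88:6263  89:10324  90:519  91:1124  92:6484  93:2356  94:9210  95:8144
  96:2422  97:241  98:5237  99:986  100:12954  101:2975  102:1294  103:6129
  104:4422  105:14610  106:400  107:8879  108:11043  109:13589  110:5623  111:8128
  112:6871  113:6405  114:6495  115:13372  116:1219  117:12909  118:7043  119:14877
  120:284  121:7355  122:10693
Giant step factor: 11920^(-123) ≡ 4978 (mod 15013).
Scan 13465·4978^i mod 15013 for i = 0, 1, …:
  i=0: 13465   i=1: 10738   i=2: 7484   i=3: 8099
  i=4: 6917   i=5: 8017   i=6: 4072   i=7: 2866
  i=8: 4598   i=9: 9032     …   i=57: 11594
  i=58: 4960
Match at i=58, j=76: n = 58·123 + 76 = 7210.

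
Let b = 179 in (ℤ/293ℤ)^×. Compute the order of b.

The order of 179 must divide p − 1 = 292 = 2^2 · 73.
Divisors: 1, 2, 4, 73, 146, 292.
Check each in increasing order: 179^1 ≡ 179;  179^2 ≡ 104;  179^4 ≡ 268;  179^73 ≡ 155;  179^146 ≡ 292;  179^292 ≡ 1.
Smallest exponent giving 1 is 292.

292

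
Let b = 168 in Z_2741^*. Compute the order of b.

1370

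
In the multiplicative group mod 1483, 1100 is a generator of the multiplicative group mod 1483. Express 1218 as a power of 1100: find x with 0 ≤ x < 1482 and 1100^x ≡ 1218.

728

Baby-step giant-step with m = ceil(sqrt(1482)) = 39.
Baby table (1100^j mod 1483 for j=0..38):
  0:1  1:1100  2:1355  3:85  4:71  5:984  6:1293  7:103
  8:592  9:163  10:1340  11:1381  12:508  13:1192  14:228  15:173
  16:476  17:101  18:1358  19:419  20:1170  21:1239  22:23  23:89
  24:22  25:472  26:150  27:387  28:79  29:886  30:269  31:783
  32:1160  33:620  34:1303  35:722  36:795  37:1013  38:567
Giant step factor: 1100^(-39) ≡ 941 (mod 1483).
Scan 1218·941^i mod 1483 for i = 0, 1, …:
  i=0: 1218   i=1: 1262   i=2: 1142   i=3: 930
  i=4: 160   i=5: 777   i=6: 38   i=7: 166
  i=8: 491   i=9: 818     …   i=17: 1428
  i=18: 150
Match at i=18, j=26: x = 18·39 + 26 = 728.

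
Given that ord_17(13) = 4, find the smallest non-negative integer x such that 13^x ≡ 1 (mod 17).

0

Successive powers of 13 modulo 17:
  13^0=1
So 13^0 ≡ 1 (mod 17), giving x = 0.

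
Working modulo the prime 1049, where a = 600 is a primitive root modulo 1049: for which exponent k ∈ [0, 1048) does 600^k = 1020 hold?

312

Baby-step giant-step with m = ceil(sqrt(1048)) = 33.
Baby table (600^j mod 1049 for j=0..32):
  0:1  1:600  2:193  3:410  4:534  5:455  6:260  7:748
  8:877  9:651  10:372  11:812  12:464  13:415  14:387  15:371
  16:212  17:271  18:5  19:902  20:965  21:1001  22:572  23:177
  24:251  25:593  26:189  27:108  28:811  29:913  30:222  31:1026
  32:886
Giant step factor: 600^(-33) ≡ 436 (mod 1049).
Scan 1020·436^i mod 1049 for i = 0, 1, …:
  i=0: 1020   i=1: 993   i=2: 760   i=3: 925
  i=4: 484   i=5: 175   i=6: 772   i=7: 912
  i=8: 61   i=9: 371
Match at i=9, j=15: k = 9·33 + 15 = 312.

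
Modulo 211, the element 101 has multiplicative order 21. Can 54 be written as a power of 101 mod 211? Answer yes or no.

⟨101⟩ has order 21; its elements mod 211 are {1, 14, 34, 43, 54, 58, 73, 101, 117, 123, 144, 148, 161, 171, 173, 178, 179, 180, 185, 196, 199}.
54 is in this set.

yes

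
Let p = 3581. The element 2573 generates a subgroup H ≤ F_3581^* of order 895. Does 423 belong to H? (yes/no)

423 ∈ ⟨2573⟩ iff 423^895 ≡ 1 (mod 3581), since |⟨2573⟩| = 895.
423^895 mod 3581 = 3580.
Since 3580 ≠ 1, 423 does not lie in the subgroup.

no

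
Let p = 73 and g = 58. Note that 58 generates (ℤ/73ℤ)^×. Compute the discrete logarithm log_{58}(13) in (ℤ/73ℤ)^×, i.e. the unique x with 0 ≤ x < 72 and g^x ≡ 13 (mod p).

65

Baby-step giant-step with m = ceil(sqrt(72)) = 9.
Baby table (58^j mod 73 for j=0..8):
  0:1  1:58  2:6  3:56  4:36  5:44  6:70  7:45
  8:55
Giant step factor: 58^(-9) ≡ 63 (mod 73).
Scan 13·63^i mod 73 for i = 0, 1, …:
  i=0: 13   i=1: 16   i=2: 59   i=3: 67
  i=4: 60   i=5: 57   i=6: 14   i=7: 6
Match at i=7, j=2: x = 7·9 + 2 = 65.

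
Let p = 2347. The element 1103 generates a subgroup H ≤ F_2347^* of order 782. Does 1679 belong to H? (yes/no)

no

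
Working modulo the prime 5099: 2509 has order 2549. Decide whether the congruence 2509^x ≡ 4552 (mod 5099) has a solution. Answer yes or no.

4552 ∈ ⟨2509⟩ iff 4552^2549 ≡ 1 (mod 5099), since |⟨2509⟩| = 2549.
4552^2549 mod 5099 = 1.
Since 1 = 1, 4552 lies in the subgroup.

yes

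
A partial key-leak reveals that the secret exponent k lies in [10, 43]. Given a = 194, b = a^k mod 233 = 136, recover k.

29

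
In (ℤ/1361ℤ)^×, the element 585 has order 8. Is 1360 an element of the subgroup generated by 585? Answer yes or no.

yes

⟨585⟩ has order 8; its elements mod 1361 are {1, 114, 585, 614, 747, 776, 1247, 1360}.
1360 is in this set.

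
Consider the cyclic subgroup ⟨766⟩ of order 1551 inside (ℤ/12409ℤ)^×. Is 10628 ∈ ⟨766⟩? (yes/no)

yes

10628 ∈ ⟨766⟩ iff 10628^1551 ≡ 1 (mod 12409), since |⟨766⟩| = 1551.
10628^1551 mod 12409 = 1.
Since 1 = 1, 10628 lies in the subgroup.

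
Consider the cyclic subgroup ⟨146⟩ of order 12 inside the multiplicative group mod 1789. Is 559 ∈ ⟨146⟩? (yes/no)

no

559 ∈ ⟨146⟩ iff 559^12 ≡ 1 (mod 1789), since |⟨146⟩| = 12.
559^12 mod 1789 = 262.
Since 262 ≠ 1, 559 does not lie in the subgroup.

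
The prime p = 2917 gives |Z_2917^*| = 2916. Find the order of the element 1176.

2916

The order of 1176 must divide p − 1 = 2916 = 2^2 · 3^6.
Divisors: 1, 2, 3, 4, 6, 9, 12, 18, 27, 36, 54, 81, 108, 162, 243, 324, 486, 729, 972, 1458, 2916.
Check each in increasing order: 1176^1 ≡ 1176;  1176^2 ≡ 318;  1176^3 ≡ 592;  1176^4 ≡ 1946;  1176^6 ≡ 424;  1176^9 ≡ 146;  1176^12 ≡ 1839;  1176^18 ≡ 897;  1176^27 ≡ 2614;  1176^36 ≡ 2434;  1176^54 ≡ 1382;  1176^81 ≡ 1302;  1176^108 ≡ 2206;  1176^162 ≡ 427;  1176^243 ≡ 1724;  1176^324 ≡ 1475;  1176^486 ≡ 2670;  1176^729 ≡ 54;  1176^972 ≡ 2669;  1176^1458 ≡ 2916;  1176^2916 ≡ 1.
Smallest exponent giving 1 is 2916.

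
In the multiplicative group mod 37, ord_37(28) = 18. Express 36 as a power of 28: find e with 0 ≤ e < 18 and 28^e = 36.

9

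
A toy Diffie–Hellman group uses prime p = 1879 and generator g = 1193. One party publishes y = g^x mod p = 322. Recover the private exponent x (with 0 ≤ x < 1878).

1543

Baby-step giant-step with m = ceil(sqrt(1878)) = 44.
Baby table (1193^j mod 1879 for j=0..43):
  0:1  1:1193  2:846  3:255  4:1696  5:1524  6:1139  7:310
  8:1546  9:1079  10:132  11:1519  12:811  13:1717  14:271  15:115
  16:28  17:1461  18:1140  19:1503  20:513  21:1334  22:1828  23:1164
  24:71  25:148  26:1817  27:1194  28:160  29:1101  30:72  31:1341
  32:784  33:1449  34:1856  35:746  36:1211  37:1651  38:451  39:649
  40:109  41:386  42:143  43:1489
Giant step factor: 1193^(-44) ≡ 1460 (mod 1879).
Scan 322·1460^i mod 1879 for i = 0, 1, …:
  i=0: 322   i=1: 370   i=2: 927   i=3: 540
  i=4: 1099   i=5: 1753   i=6: 182   i=7: 781
  i=8: 1586   i=9: 632     …   i=34: 1847
  i=35: 255
Match at i=35, j=3: x = 35·44 + 3 = 1543.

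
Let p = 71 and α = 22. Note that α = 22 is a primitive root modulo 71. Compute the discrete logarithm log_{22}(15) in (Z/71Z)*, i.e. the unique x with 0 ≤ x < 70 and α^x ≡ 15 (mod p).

62

Baby-step giant-step with m = ceil(sqrt(70)) = 9.
Baby table (22^j mod 71 for j=0..8):
  0:1  1:22  2:58  3:69  4:27  5:26  6:4  7:17
  8:19
Giant step factor: 22^(-9) ≡ 62 (mod 71).
Scan 15·62^i mod 71 for i = 0, 1, …:
  i=0: 15   i=1: 7   i=2: 8   i=3: 70
  i=4: 9   i=5: 61   i=6: 19
Match at i=6, j=8: x = 6·9 + 8 = 62.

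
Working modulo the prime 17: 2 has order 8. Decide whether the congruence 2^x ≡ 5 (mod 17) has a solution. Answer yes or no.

no

⟨2⟩ has order 8; its elements mod 17 are {1, 2, 4, 8, 9, 13, 15, 16}.
5 is not in this set.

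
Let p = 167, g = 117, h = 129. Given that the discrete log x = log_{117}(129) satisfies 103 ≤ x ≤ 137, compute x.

113

Compute 117^103 mod 167 = 34, then multiply by 117 repeatedly:
  117^103=34  117^104=137  117^105=164  117^106=150  117^107=15
  117^108=85  117^109=92  117^110=76  117^111=41  117^112=121
  117^113=129
Found 129 at exponent 113.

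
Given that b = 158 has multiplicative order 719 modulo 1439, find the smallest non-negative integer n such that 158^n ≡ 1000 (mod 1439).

531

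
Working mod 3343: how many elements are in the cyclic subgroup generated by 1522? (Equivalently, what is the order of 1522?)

The order of 1522 must divide p − 1 = 3342 = 2 · 3 · 557.
Divisors: 1, 2, 3, 6, 557, 1114, 1671, 3342.
Check each in increasing order: 1522^1 ≡ 1522;  1522^2 ≡ 3128;  1522^3 ≡ 384;  1522^6 ≡ 364;  1522^557 ≡ 1425;  1522^1114 ≡ 1424;  1522^1671 ≡ 3342;  1522^3342 ≡ 1.
Smallest exponent giving 1 is 3342.

3342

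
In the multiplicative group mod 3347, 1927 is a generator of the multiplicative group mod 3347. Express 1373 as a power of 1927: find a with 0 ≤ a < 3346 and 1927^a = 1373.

2391

Baby-step giant-step with m = ceil(sqrt(3346)) = 58.
Baby table (1927^j mod 3347 for j=0..57):
  0:1  1:1927  2:1506  3:213  4:2117  5:2813  6:1858  7:2423
  8:56  9:808  10:661  11:1887  12:1407  13:219  14:291  15:1808
  16:3136  17:1737  18:199  19:1915  20:1811  21:2223  22:2908  23:838
  24:1572  25:209  26:1103  27:136  28:1006  29:649  30:2192  31:70
  32:1010  33:1663  34:1522  35:922  36:2784  37:2874  38:2260  39:573
  40:3008  41:2759  42:1557  43:1427  44:1942  45:288  46:2721  47:1965
  48:1098  49:542  50:170  51:2931  52:1648  53:2740  54:1761  55:2936
  56:1242  57:229
Giant step factor: 1927^(-58) ≡ 3135 (mod 3347).
Scan 1373·3135^i mod 3347 for i = 0, 1, …:
  i=0: 1373   i=1: 113   i=2: 2820   i=3: 1273
  i=4: 1231   i=5: 94   i=6: 154   i=7: 822
  i=8: 3127   i=9: 3129     …   i=40: 3046
  i=41: 219
Match at i=41, j=13: a = 41·58 + 13 = 2391.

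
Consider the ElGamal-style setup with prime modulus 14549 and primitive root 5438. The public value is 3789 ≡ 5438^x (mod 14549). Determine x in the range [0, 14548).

13121

Baby-step giant-step with m = ceil(sqrt(14548)) = 121.
Baby table (5438^j mod 14549 for j=0..120):
  0:1  1:5438  2:8276  3:4831  4:10033  5:704  6:1965  7:6704
  8:11107  9:6967  10:950  11:1205  12:5740  13:6515  14:1755  15:14095
  16:4478  17:10887  18:3625  19:13404  20:462  21:9928  22:11674  23:5925
  24:8664  25:5170  26:5792  27:12860  28:10186  29:3425  30:2430  31:3848
  32:3962  33:12836  34:10615  35:8487  36:2878  37:10389  38:1615  39:9323
  40:9758  41:3801  42:10258  43:2138  44:1793  45:2504  46:13437  47:5328
  48:6605  49:11058  50:2387  51:2798  52:11819  53:8789  54:1117  55:7313
  56:5677  57:13097  58:4131  59:722  60:12555  61:10182  62:10771  63:12973
  64:13622  65:7477  66:10020  67:2755  68:10769  69:2097  70:11619  71:12364
  72:4503  73:1347  74:6839  75:3238  76:3954  77:12979  78:2603  79:13486
  80:9908  81:4757  82:444  83:13887  84:8196  85:6261  86:2658  87:7047
  88:14069  89:8580  90:13946  91:8960  92:14428  93:11256  94:2485  95:11958
  96:8123  97:2110  98:9568  99:3560  100:9110  101:835  102:1442  103:14234
  104:3812  105:11880  106:5880  107:11287  108:11024  109:6632  110:12394  111:7604
  112:2294  113:6279  114:13248  115:10525  116:13733  117:37  118:12069  119:683
  120:4159
Giant step factor: 5438^(-121) ≡ 1248 (mod 14549).
Scan 3789·1248^i mod 14549 for i = 0, 1, …:
  i=0: 3789   i=1: 247   i=2: 2727   i=3: 13379
  i=4: 9289   i=5: 11668   i=6: 12664   i=7: 4458
  i=8: 5866   i=9: 2621     …   i=107: 4472
  i=108: 8789
Match at i=108, j=53: x = 108·121 + 53 = 13121.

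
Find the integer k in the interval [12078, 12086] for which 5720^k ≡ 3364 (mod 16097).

Compute 5720^12078 mod 16097 = 3364, then multiply by 5720 repeatedly:
  5720^12078=3364
Found 3364 at exponent 12078.

12078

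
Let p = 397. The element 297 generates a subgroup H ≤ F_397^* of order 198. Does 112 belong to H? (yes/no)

no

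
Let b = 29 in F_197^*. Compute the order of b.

The order of 29 must divide p − 1 = 196 = 2^2 · 7^2.
Divisors: 1, 2, 4, 7, 14, 28, 49, 98, 196.
Check each in increasing order: 29^1 ≡ 29;  29^2 ≡ 53;  29^4 ≡ 51;  29^7 ≡ 178;  29^14 ≡ 164;  29^28 ≡ 104;  29^49 ≡ 1.
Smallest exponent giving 1 is 49.

49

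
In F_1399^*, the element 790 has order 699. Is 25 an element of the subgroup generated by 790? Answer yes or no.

25 ∈ ⟨790⟩ iff 25^699 ≡ 1 (mod 1399), since |⟨790⟩| = 699.
25^699 mod 1399 = 1.
Since 1 = 1, 25 lies in the subgroup.

yes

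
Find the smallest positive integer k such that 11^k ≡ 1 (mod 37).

6

The order of 11 must divide p − 1 = 36 = 2^2 · 3^2.
Divisors: 1, 2, 3, 4, 6, 9, 12, 18, 36.
Check each in increasing order: 11^1 ≡ 11;  11^2 ≡ 10;  11^3 ≡ 36;  11^4 ≡ 26;  11^6 ≡ 1.
Smallest exponent giving 1 is 6.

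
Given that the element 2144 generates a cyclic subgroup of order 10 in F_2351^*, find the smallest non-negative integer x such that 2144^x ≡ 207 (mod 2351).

6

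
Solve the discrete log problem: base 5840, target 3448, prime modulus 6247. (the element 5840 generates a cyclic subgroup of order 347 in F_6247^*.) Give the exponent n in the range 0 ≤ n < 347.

129

Baby-step giant-step with m = ceil(sqrt(347)) = 19.
Baby table (5840^j mod 6247 for j=0..18):
  0:1  1:5840  2:3227  3:4728  4:6027  5:2082  6:2218  7:3089
  8:4671  9:4238  10:5553  11:1343  12:3135  13:4690  14:2752  15:4396
  16:3717  17:5202  18:519
Giant step factor: 5840^(-19) ≡ 4515 (mod 6247).
Scan 3448·4515^i mod 6247 for i = 0, 1, …:
  i=0: 3448   i=1: 196   i=2: 4113   i=3: 4111
  i=4: 1328   i=5: 5047   i=6: 4396
Match at i=6, j=15: n = 6·19 + 15 = 129.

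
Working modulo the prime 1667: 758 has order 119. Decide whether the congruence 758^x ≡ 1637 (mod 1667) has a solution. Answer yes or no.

no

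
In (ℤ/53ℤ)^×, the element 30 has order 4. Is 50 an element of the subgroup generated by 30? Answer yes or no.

⟨30⟩ has order 4; its elements mod 53 are {1, 23, 30, 52}.
50 is not in this set.

no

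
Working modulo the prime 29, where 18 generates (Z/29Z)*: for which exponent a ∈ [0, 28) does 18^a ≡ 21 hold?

Successive powers of 18 modulo 29:
  18^0=1  18^1=18  18^2=5  18^3=3  18^4=25  18^5=15
  18^6=9  18^7=17  18^8=16  18^9=27  18^10=22  18^11=19
  18^12=23  18^13=8  18^14=28  18^15=11  18^16=24  18^17=26
  18^18=4  18^19=14  18^20=20  18^21=12  18^22=13  18^23=2
  18^24=7  18^25=10  18^26=6  18^27=21
So 18^27 ≡ 21 (mod 29), giving a = 27.

27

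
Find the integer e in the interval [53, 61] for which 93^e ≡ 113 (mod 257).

54

Compute 93^53 mod 257 = 214, then multiply by 93 repeatedly:
  93^53=214  93^54=113
Found 113 at exponent 54.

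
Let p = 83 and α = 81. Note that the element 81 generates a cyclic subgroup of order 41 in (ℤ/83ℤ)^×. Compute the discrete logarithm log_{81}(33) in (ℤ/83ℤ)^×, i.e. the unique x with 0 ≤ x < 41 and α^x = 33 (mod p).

14

Baby-step giant-step with m = ceil(sqrt(41)) = 7.
Baby table (81^j mod 83 for j=0..6):
  0:1  1:81  2:4  3:75  4:16  5:51  6:64
Giant step factor: 81^(-7) ≡ 59 (mod 83).
Scan 33·59^i mod 83 for i = 0, 1, …:
  i=0: 33   i=1: 38   i=2: 1
Match at i=2, j=0: x = 2·7 + 0 = 14.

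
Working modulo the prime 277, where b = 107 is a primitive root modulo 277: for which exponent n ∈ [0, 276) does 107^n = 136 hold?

Baby-step giant-step with m = ceil(sqrt(276)) = 17.
Baby table (107^j mod 277 for j=0..16):
  0:1  1:107  2:92  3:149  4:154  5:135  6:41  7:232
  8:171  9:15  10:220  11:272  12:19  13:94  14:86  15:61
  16:156
Giant step factor: 107^(-17) ≡ 227 (mod 277).
Scan 136·227^i mod 277 for i = 0, 1, …:
  i=0: 136   i=1: 125   i=2: 121   i=3: 44
  i=4: 16   i=5: 31   i=6: 112   i=7: 217
  i=8: 230   i=9: 134   i=10: 225   i=11: 107
Match at i=11, j=1: n = 11·17 + 1 = 188.

188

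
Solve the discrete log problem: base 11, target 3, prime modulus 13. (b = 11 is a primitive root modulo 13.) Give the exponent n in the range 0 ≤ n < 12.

4

Successive powers of 11 modulo 13:
  11^0=1  11^1=11  11^2=4  11^3=5  11^4=3
So 11^4 ≡ 3 (mod 13), giving n = 4.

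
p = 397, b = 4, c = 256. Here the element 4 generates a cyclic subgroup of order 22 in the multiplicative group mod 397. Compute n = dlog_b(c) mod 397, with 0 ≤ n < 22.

4

Successive powers of 4 modulo 397:
  4^0=1  4^1=4  4^2=16  4^3=64  4^4=256
So 4^4 ≡ 256 (mod 397), giving n = 4.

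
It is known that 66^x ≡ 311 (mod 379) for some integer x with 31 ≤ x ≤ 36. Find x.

36

Compute 66^31 mod 379 = 360, then multiply by 66 repeatedly:
  66^31=360  66^32=262  66^33=237  66^34=103  66^35=355
  66^36=311
Found 311 at exponent 36.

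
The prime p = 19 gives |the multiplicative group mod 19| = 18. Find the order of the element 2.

The order of 2 must divide p − 1 = 18 = 2 · 3^2.
Divisors: 1, 2, 3, 6, 9, 18.
Check each in increasing order: 2^1 ≡ 2;  2^2 ≡ 4;  2^3 ≡ 8;  2^6 ≡ 7;  2^9 ≡ 18;  2^18 ≡ 1.
Smallest exponent giving 1 is 18.

18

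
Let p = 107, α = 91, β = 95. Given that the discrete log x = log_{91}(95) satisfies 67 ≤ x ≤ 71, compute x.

71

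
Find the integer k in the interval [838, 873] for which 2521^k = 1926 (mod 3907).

869

Compute 2521^838 mod 3907 = 2839, then multiply by 2521 repeatedly:
  2521^838=2839  2521^839=3402  2521^840=577  2521^841=1213  2521^842=2699
  2521^843=2092  2521^844=3389  2521^845=2967  2521^846=1809  2521^847=1020
  2521^848=614  2521^849=722  2521^850=3407  2521^851=1461  2521^852=2787
  2521^853=1241  2521^854=2961  2521^855=2311  2521^856=694  2521^857=3145
  2521^858=1242  2521^859=1575  2521^860=1063  2521^861=3528  2521^862=1756
  2521^863=245  2521^864=339  2521^865=2893  2521^866=2791  2521^867=3511
  2521^868=1876  2521^869=1926
Found 1926 at exponent 869.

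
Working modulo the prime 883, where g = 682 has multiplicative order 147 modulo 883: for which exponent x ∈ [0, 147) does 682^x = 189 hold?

130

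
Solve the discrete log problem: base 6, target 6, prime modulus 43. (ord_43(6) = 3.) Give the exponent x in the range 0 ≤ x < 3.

Successive powers of 6 modulo 43:
  6^0=1  6^1=6
So 6^1 ≡ 6 (mod 43), giving x = 1.

1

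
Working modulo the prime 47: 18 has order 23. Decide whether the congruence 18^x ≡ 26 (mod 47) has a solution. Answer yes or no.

26 ∈ ⟨18⟩ iff 26^23 ≡ 1 (mod 47), since |⟨18⟩| = 23.
26^23 mod 47 = 46.
Since 46 ≠ 1, 26 does not lie in the subgroup.

no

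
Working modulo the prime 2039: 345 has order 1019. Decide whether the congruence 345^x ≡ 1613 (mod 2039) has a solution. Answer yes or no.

no

1613 ∈ ⟨345⟩ iff 1613^1019 ≡ 1 (mod 2039), since |⟨345⟩| = 1019.
1613^1019 mod 2039 = 2038.
Since 2038 ≠ 1, 1613 does not lie in the subgroup.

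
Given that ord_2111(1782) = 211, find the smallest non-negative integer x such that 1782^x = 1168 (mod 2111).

Baby-step giant-step with m = ceil(sqrt(211)) = 15.
Baby table (1782^j mod 2111 for j=0..14):
  0:1  1:1782  2:580  3:1281  4:751  5:2019  6:714  7:1526
  8:364  9:571  10:20  11:1864  12:1045  13:288  14:243
Giant step factor: 1782^(-15) ≡ 1963 (mod 2111).
Scan 1168·1963^i mod 2111 for i = 0, 1, …:
  i=0: 1168   i=1: 238   i=2: 663   i=3: 1093
  i=4: 783   i=5: 221   i=6: 1068   i=7: 261
  i=8: 1481   i=9: 356   i=10: 87   i=11: 1901
  i=12: 1526
Match at i=12, j=7: x = 12·15 + 7 = 187.

187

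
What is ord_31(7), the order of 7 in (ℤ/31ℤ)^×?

The order of 7 must divide p − 1 = 30 = 2 · 3 · 5.
Divisors: 1, 2, 3, 5, 6, 10, 15, 30.
Check each in increasing order: 7^1 ≡ 7;  7^2 ≡ 18;  7^3 ≡ 2;  7^5 ≡ 5;  7^6 ≡ 4;  7^10 ≡ 25;  7^15 ≡ 1.
Smallest exponent giving 1 is 15.

15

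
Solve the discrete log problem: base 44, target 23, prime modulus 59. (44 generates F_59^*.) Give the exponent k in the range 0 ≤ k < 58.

7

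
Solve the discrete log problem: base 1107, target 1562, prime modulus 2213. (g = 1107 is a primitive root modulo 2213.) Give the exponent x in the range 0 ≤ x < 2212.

Baby-step giant-step with m = ceil(sqrt(2212)) = 48.
Baby table (1107^j mod 2213 for j=0..47):
  0:1  1:1107  2:1660  3:830  4:415  5:1314  6:657  7:1435
  8:1824  9:912  10:456  11:228  12:114  13:57  14:1135  15:1674
  16:837  17:1525  18:1869  19:2041  20:2127  21:2170  22:1085  23:1649
  24:1931  25:2072  26:1036  27:518  28:259  29:1236  30:618  31:309
  32:1261  33:1737  34:1975  35:2094  36:1047  37:1630  38:815  39:1514
  40:757  41:1485  42:1849  43:2031  44:2122  45:1061  46:1637  47:1925
Giant step factor: 1107^(-48) ≡ 1921 (mod 2213).
Scan 1562·1921^i mod 2213 for i = 0, 1, …:
  i=0: 1562   i=1: 1987   i=2: 1815   i=3: 1140
  i=4: 1283   i=5: 1574   i=6: 696   i=7: 364
  i=8: 2149   i=9: 984     …   i=29: 2039
  i=30: 2122
Match at i=30, j=44: x = 30·48 + 44 = 1484.

1484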